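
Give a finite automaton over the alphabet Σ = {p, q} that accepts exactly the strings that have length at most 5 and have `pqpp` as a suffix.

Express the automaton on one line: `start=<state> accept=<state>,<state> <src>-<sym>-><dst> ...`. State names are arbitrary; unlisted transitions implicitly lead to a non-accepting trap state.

start=s0 accept=s7 s0-p->s1 s0-q->s2 s1-p->s3 s1-q->s4 s2-p->s3 s2-q->s5 s3-p->s5 s3-q->s4 s4-p->s6 s4-q->s5 s5-p->s5 s5-q->s5 s6-p->s7 s6-q->s5 s7-p->s5 s7-q->s5

Handle the two conditions separately and then intersect. One (7 states) tracks the input length, saturating at 6; the other (5 states) tracks how much of the suffix `pqpp` has currently been matched. Each combined state is a pair, one component from each; accept when both components accept. Equivalent product states are then merged.
An 8-state machine:
        p   q  
>  s0   s1  s2 
   s1   s3  s4 
   s2   s3  s5 
   s3   s5  s4 
   s4   s6  s5 
   s5   s5  s5 
   s6   s7  s5 
 * s7   s5  s5 
(> = start, * = accepting)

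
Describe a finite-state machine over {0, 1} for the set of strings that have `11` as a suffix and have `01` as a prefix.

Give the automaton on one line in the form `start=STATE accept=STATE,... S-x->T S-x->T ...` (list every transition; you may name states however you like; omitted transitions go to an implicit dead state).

Handle the two conditions separately and then intersect. The first has 3 states tracking how much of the suffix `11` has currently been matched; the second has 4 states tracking whether the input so far still matches the prefix `01`. A product state is a pair (one from each), accepting exactly when both do. After merging equivalent states the machine shrinks.
A 6-state machine:
        0   1  
>  s0   s1  s2 
   s1   s2  s3 
   s2   s2  s2 
   s3   s4  s5 
   s4   s4  s3 
 * s5   s4  s5 
(> = start, * = accepting)

start=s0 accept=s5 s0-0->s1 s0-1->s2 s1-0->s2 s1-1->s3 s2-0->s2 s2-1->s2 s3-0->s4 s3-1->s5 s4-0->s4 s4-1->s3 s5-0->s4 s5-1->s5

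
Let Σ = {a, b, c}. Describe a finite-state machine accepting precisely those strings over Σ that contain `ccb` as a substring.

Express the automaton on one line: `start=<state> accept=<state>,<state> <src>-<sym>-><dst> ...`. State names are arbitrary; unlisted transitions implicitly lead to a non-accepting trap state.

start=q0 accept=q3 q0-a->q0 q0-b->q0 q0-c->q1 q1-a->q0 q1-b->q0 q1-c->q2 q2-a->q0 q2-b->q3 q2-c->q2 q3-a->q3 q3-b->q3 q3-c->q3

Track how much of `ccb` has been matched so far: state q0 is no progress, q3 is the absorbing accept state reached once `ccb` has occurred. Intermediate states record partial matches; on a mismatch, fall back to the longest reusable overlap.
A 4-state machine:
        a   b   c  
>  q0   q0  q0  q1 
   q1   q0  q0  q2 
   q2   q0  q3  q2 
 * q3   q3  q3  q3 
(> = start, * = accepting)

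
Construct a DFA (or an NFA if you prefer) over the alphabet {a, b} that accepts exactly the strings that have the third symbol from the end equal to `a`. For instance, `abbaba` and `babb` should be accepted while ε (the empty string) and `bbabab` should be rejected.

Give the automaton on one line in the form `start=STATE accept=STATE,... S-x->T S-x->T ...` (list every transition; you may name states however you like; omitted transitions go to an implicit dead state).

start=s0 accept=s7,s8,s9,s10 s0-a->s1 s0-b->s2 s1-a->s3 s1-b->s4 s2-a->s5 s2-b->s6 s3-a->s7 s3-b->s8 s4-a->s9 s4-b->s10 s5-a->s11 s5-b->s12 s6-a->s13 s6-b->s14 s7-a->s7 s7-b->s8 s8-a->s9 s8-b->s10 s9-a->s11 s9-b->s12 s10-a->s13 s10-b->s14 s11-a->s7 s11-b->s8 s12-a->s9 s12-b->s10 s13-a->s11 s13-b->s12 s14-a->s13 s14-b->s14

Because acceptance depends on a position counted from the end, the machine has to buffer the most recent 3 symbols. Make each state the string of the last up-to-3 symbols read; on input `x` shift the window left and append `x`. Accept when the buffered window has length 3 and begins with `a`.
          a    b  
>  s0     s1   s2 
   s1     s3   s4 
   s2     s5   s6 
   s3     s7   s8 
   s4     s9  s10 
   s5    s11  s12 
   s6    s13  s14 
 * s7     s7   s8 
 * s8     s9  s10 
 * s9    s11  s12 
 * s10   s13  s14 
   s11    s7   s8 
   s12    s9  s10 
   s13   s11  s12 
   s14   s13  s14 
(> = start, * = accepting)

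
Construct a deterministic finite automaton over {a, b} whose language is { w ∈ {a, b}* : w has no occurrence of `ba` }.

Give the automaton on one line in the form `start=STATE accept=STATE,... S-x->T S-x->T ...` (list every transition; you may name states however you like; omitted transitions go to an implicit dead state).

Track partial matches of the forbidden pattern `ba`. State S2 is a dead state reached once `ba` has occurred; every other state accepts. S0 means no part of `ba` is currently matched.
3 states suffice.
        a   b  
>* S0   S0  S1 
 * S1   S2  S1 
   S2   S2  S2 
(> = start, * = accepting)

start=S0 accept=S0,S1 S0-a->S0 S0-b->S1 S1-a->S2 S1-b->S1 S2-a->S2 S2-b->S2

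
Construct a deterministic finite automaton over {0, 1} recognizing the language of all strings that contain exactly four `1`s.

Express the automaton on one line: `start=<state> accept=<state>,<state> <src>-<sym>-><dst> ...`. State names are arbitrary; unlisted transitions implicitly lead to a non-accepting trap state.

start=q0 accept=q4 q0-0->q0 q0-1->q1 q1-0->q1 q1-1->q2 q2-0->q2 q2-1->q3 q3-0->q3 q3-1->q4 q4-0->q4 q4-1->q5 q5-0->q5 q5-1->q5

Only the number of `1`s matters, and only up to 5. Make a chain q0 → q1 → q2 → q3 → q4 → q5 advanced by each `1` (with q5 absorbing); every other symbol self-loops. The accepting set is {q4}.
A 6-state machine:
        0   1  
>  q0   q0  q1 
   q1   q1  q2 
   q2   q2  q3 
   q3   q3  q4 
 * q4   q4  q5 
   q5   q5  q5 
(> = start, * = accepting)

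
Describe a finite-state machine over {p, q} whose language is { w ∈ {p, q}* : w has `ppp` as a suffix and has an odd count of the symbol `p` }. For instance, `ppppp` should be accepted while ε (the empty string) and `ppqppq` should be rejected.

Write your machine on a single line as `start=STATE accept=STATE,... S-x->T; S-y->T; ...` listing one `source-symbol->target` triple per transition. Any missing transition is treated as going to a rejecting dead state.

Run two small machines in parallel and take their product. The first has 4 states tracking how much of the suffix `ppp` has currently been matched; the second has 2 states tracking the count of `p`s modulo 2. A product state is a pair (one from each), accepting exactly when both do. Minimizing collapses redundant product states.
With 5 states:
       p  q 
>  A   B  A 
   B   C  D 
   C   E  A 
   D   A  D 
 * E   C  D 
(> = start, * = accepting)

start=A; accept=E; A-p->B; A-q->A; B-p->C; B-q->D; C-p->E; C-q->A; D-p->A; D-q->D; E-p->C; E-q->D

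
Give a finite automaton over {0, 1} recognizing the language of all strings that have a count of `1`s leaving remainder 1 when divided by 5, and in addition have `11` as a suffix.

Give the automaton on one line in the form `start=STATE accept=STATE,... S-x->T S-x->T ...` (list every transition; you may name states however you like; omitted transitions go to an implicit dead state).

Handle the two conditions separately and then intersect. The first has 5 states tracking the count of `1`s modulo 5; the second has 3 states tracking how much of the suffix `11` has currently been matched. A product state is a pair (one from each), accepting exactly when both do. Minimizing collapses redundant product states.
7 states suffice.
        0   1  
>  S0   S0  S1 
   S1   S1  S2 
   S2   S2  S3 
   S3   S3  S4 
   S4   S4  S5 
   S5   S0  S6 
 * S6   S1  S2 
(> = start, * = accepting)

start=S0 accept=S6 S0-0->S0 S0-1->S1 S1-0->S1 S1-1->S2 S2-0->S2 S2-1->S3 S3-0->S3 S3-1->S4 S4-0->S4 S4-1->S5 S5-0->S0 S5-1->S6 S6-0->S1 S6-1->S2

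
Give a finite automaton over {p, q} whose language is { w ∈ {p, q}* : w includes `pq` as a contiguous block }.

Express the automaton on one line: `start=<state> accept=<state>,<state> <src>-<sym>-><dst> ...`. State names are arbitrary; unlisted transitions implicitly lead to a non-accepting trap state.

start=A accept=C A-p->B A-q->A B-p->B B-q->C C-p->C C-q->C

States A..B record the length of the longest prefix of `pq` that matches the current input suffix. Reaching C means `pq` has been seen, and we stay there forever. Accept from C.
3 states suffice.
       p  q 
>  A   B  A 
   B   B  C 
 * C   C  C 
(> = start, * = accepting)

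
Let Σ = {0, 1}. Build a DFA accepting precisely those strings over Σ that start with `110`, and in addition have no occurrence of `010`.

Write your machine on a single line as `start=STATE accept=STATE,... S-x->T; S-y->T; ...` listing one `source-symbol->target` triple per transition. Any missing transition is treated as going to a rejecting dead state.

Handle the two conditions separately and then intersect. One (5 states) tracks whether the input so far still matches the prefix `110`; the other (4 states) tracks partial matches of the forbidden pattern `010`. Each combined state is a pair, one component from each; accept when both components accept.
          0    1  
>  s0     s1   s2 
   s1     s1   s3 
   s2     s1   s4 
   s3     s5   s6 
   s4     s7   s6 
   s5     s5   s5 
   s6     s1   s6 
 * s7     s7   s8 
 * s8     s9  s10 
   s9     s9   s9 
 * s10    s7  s10 
(> = start, * = accepting)

start=s0; accept=s7,s8,s10; s0-0->s1; s0-1->s2; s1-0->s1; s1-1->s3; s2-0->s1; s2-1->s4; s3-0->s5; s3-1->s6; s4-0->s7; s4-1->s6; s5-0->s5; s5-1->s5; s6-0->s1; s6-1->s6; s7-0->s7; s7-1->s8; s8-0->s9; s8-1->s10; s9-0->s9; s9-1->s9; s10-0->s7; s10-1->s10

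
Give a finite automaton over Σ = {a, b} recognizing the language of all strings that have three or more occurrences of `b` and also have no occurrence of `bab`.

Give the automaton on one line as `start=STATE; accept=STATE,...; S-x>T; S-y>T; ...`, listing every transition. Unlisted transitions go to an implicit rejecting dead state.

start=q0; accept=q7,q9,q10; q0-a>q0; q0-b>q1; q1-a>q2; q1-b>q3; q2-a>q4; q2-b>q5; q3-a>q6; q3-b>q7; q4-a>q4; q4-b>q3; q5-a>q5; q5-b>q5; q6-a>q8; q6-b>q5; q7-a>q9; q7-b>q7; q8-a>q8; q8-b>q7; q9-a>q10; q9-b>q5; q10-a>q10; q10-b>q7

Build one automaton per condition and run them in lockstep. The first has 5 states tracking the count of `b`s, saturating at 4; the second has 4 states tracking partial matches of the forbidden pattern `bab`. A product state is a pair (one from each), accepting exactly when both do. Equivalent product states are then merged.
          a    b  
>  q0     q0   q1 
   q1     q2   q3 
   q2     q4   q5 
   q3     q6   q7 
   q4     q4   q3 
   q5     q5   q5 
   q6     q8   q5 
 * q7     q9   q7 
   q8     q8   q7 
 * q9    q10   q5 
 * q10   q10   q7 
(> = start, * = accepting)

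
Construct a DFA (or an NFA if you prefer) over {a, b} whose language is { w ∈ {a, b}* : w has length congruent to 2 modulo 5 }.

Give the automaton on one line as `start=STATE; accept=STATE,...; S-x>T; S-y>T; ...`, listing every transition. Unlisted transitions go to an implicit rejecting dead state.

start=q0; accept=q2; q0-a>q1; q0-b>q1; q1-a>q2; q1-b>q2; q2-a>q3; q2-b>q3; q3-a>q4; q3-b>q4; q4-a>q0; q4-b>q0

Only the length mod 5 matters, so use a 5-cycle: from any state, every input symbol moves to the next state, wrapping q4 back to q0. Mark q2 accepting.
5 states suffice.
        a   b  
>  q0   q1  q1 
   q1   q2  q2 
 * q2   q3  q3 
   q3   q4  q4 
   q4   q0  q0 
(> = start, * = accepting)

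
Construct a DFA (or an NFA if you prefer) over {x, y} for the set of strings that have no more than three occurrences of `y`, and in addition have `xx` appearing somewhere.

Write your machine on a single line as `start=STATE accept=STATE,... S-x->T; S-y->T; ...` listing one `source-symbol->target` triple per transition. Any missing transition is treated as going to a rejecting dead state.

Build one automaton per condition and run them in lockstep. The first has 5 states tracking the count of `y`s, saturating at 4; the second has 3 states tracking whether and how much of `xx` has been seen. A product state is a pair (one from each), accepting exactly when both do.
          x    y  
>  q0     q1   q2 
   q1     q3   q2 
   q2     q4   q5 
 * q3     q3   q6 
   q4     q6   q5 
   q5     q7   q8 
 * q6     q6   q9 
   q7     q9   q8 
   q8    q10  q11 
 * q9     q9  q12 
   q10   q12  q11 
   q11   q13  q11 
 * q12   q12  q14 
   q13   q14  q11 
   q14   q14  q14 
(> = start, * = accepting)

start=q0; accept=q3,q6,q9,q12; q0-x->q1; q0-y->q2; q1-x->q3; q1-y->q2; q2-x->q4; q2-y->q5; q3-x->q3; q3-y->q6; q4-x->q6; q4-y->q5; q5-x->q7; q5-y->q8; q6-x->q6; q6-y->q9; q7-x->q9; q7-y->q8; q8-x->q10; q8-y->q11; q9-x->q9; q9-y->q12; q10-x->q12; q10-y->q11; q11-x->q13; q11-y->q11; q12-x->q12; q12-y->q14; q13-x->q14; q13-y->q11; q14-x->q14; q14-y->q14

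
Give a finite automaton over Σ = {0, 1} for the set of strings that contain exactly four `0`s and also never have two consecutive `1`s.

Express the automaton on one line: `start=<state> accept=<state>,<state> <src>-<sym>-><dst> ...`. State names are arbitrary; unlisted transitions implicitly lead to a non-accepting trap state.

start=q0 accept=q9,q13 q0-0->q1 q0-1->q2 q1-0->q3 q1-1->q4 q2-0->q1 q2-1->q5 q3-0->q6 q3-1->q7 q4-0->q3 q4-1->q8 q5-0->q8 q5-1->q5 q6-0->q9 q6-1->q10 q7-0->q6 q7-1->q11 q8-0->q11 q8-1->q8 q9-0->q12 q9-1->q13 q10-0->q9 q10-1->q14 q11-0->q14 q11-1->q11 q12-0->q12 q12-1->q15 q13-0->q12 q13-1->q16 q14-0->q16 q14-1->q14 q15-0->q12 q15-1->q17 q16-0->q17 q16-1->q16 q17-0->q17 q17-1->q17

Run two small machines in parallel and take their product. One (6 states) tracks the count of `0`s, saturating at 5; the other (3 states) tracks partial matches of the forbidden pattern `11`. Each combined state is a pair, one component from each; accept when both components accept.
With 18 states:
          0    1  
>  q0     q1   q2 
   q1     q3   q4 
   q2     q1   q5 
   q3     q6   q7 
   q4     q3   q8 
   q5     q8   q5 
   q6     q9  q10 
   q7     q6  q11 
   q8    q11   q8 
 * q9    q12  q13 
   q10    q9  q14 
   q11   q14  q11 
   q12   q12  q15 
 * q13   q12  q16 
   q14   q16  q14 
   q15   q12  q17 
   q16   q17  q16 
   q17   q17  q17 
(> = start, * = accepting)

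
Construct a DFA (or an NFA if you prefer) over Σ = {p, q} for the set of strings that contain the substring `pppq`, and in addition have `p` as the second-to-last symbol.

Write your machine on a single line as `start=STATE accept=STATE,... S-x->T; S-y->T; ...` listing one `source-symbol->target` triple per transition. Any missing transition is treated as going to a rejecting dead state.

start=A; accept=E,H; A-p->B; A-q->A; B-p->C; B-q->A; C-p->D; C-q->A; D-p->D; D-q->E; E-p->F; E-q->G; F-p->H; F-q->E; G-p->F; G-q->G; H-p->H; H-q->E

Run two small machines in parallel and take their product. One (5 states) tracks whether and how much of `pppq` has been seen; the other (7 states) tracks the last 2 symbols read. Each combined state is a pair, one component from each; accept when both components accept. After merging equivalent states the machine shrinks.
8 states suffice.
       p  q 
>  A   B  A 
   B   C  A 
   C   D  A 
   D   D  E 
 * E   F  G 
   F   H  E 
   G   F  G 
 * H   H  E 
(> = start, * = accepting)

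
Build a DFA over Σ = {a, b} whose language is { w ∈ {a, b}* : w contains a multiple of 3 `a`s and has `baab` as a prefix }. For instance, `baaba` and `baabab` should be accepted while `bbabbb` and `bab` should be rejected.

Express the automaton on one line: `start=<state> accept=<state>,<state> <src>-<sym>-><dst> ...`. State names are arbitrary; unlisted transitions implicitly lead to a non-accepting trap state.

Build one automaton per condition and run them in lockstep. One (3 states) tracks the count of `a`s modulo 3; the other (6 states) tracks whether the input so far still matches the prefix `baab`. Each combined state is a pair, one component from each; accept when both components accept. Minimizing collapses redundant product states.
With 8 states:
        a   b  
>  q0   q1  q2 
   q1   q1  q1 
   q2   q3  q1 
   q3   q4  q1 
   q4   q1  q5 
   q5   q6  q5 
 * q6   q7  q6 
   q7   q5  q7 
(> = start, * = accepting)

start=q0 accept=q6 q0-a->q1 q0-b->q2 q1-a->q1 q1-b->q1 q2-a->q3 q2-b->q1 q3-a->q4 q3-b->q1 q4-a->q1 q4-b->q5 q5-a->q6 q5-b->q5 q6-a->q7 q6-b->q6 q7-a->q5 q7-b->q7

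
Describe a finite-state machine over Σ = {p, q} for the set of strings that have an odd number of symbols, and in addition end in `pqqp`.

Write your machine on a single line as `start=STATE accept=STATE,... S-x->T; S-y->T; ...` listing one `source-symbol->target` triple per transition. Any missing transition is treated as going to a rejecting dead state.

Build one automaton per condition and run them in lockstep. The first has 2 states tracking the input length modulo 2; the second has 5 states tracking how much of the suffix `pqqp` has currently been matched. A product state is a pair (one from each), accepting exactly when both do.
A 10-state machine:
       p  q 
>  A   B  C 
   B   D  E 
   C   D  A 
   D   B  F 
   E   B  G 
   F   D  H 
   G   I  A 
   H   J  C 
   I   B  F 
 * J   D  E 
(> = start, * = accepting)

start=A; accept=J; A-p->B; A-q->C; B-p->D; B-q->E; C-p->D; C-q->A; D-p->B; D-q->F; E-p->B; E-q->G; F-p->D; F-q->H; G-p->I; G-q->A; H-p->J; H-q->C; I-p->B; I-q->F; J-p->D; J-q->E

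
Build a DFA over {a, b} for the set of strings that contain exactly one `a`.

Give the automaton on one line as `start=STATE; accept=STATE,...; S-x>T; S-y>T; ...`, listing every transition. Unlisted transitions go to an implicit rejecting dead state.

start=q0; accept=q1; q0-a>q1; q0-b>q0; q1-a>q2; q1-b>q1; q2-a>q2; q2-b>q2

Only the number of `a`s matters, and only up to 2. Make a chain q0 → q1 → q2 advanced by each `a` (with q2 absorbing); every other symbol self-loops. The accepting set is {q1}.
A 3-state machine:
        a   b  
>  q0   q1  q0 
 * q1   q2  q1 
   q2   q2  q2 
(> = start, * = accepting)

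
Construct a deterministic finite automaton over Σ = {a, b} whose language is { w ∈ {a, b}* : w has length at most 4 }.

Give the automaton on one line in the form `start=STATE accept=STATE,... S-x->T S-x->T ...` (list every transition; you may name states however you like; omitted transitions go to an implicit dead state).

start=s0 accept=s0,s1,s2,s3,s4 s0-a->s1 s0-b->s1 s1-a->s2 s1-b->s2 s2-a->s3 s2-b->s3 s3-a->s4 s3-b->s4 s4-a->s5 s4-b->s5 s5-a->s5 s5-b->s5

Count input length up to 5: every symbol moves from s0 toward s5, which means 'more than 4' and absorbs. Accept from {s0, s1, s2, s3, s4}.
A 6-state machine:
        a   b  
>* s0   s1  s1 
 * s1   s2  s2 
 * s2   s3  s3 
 * s3   s4  s4 
 * s4   s5  s5 
   s5   s5  s5 
(> = start, * = accepting)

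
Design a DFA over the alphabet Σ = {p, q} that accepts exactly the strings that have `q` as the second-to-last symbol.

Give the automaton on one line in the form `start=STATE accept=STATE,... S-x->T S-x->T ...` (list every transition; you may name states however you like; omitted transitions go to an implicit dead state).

A DFA must remember the last 2 symbols (since which symbol is second-to-last isn't known until the input ends). Use one state per possible window of the last ≤2 symbols; accept from those whose window starts with `q`.
        p   q  
>  S0   S1  S2 
   S1   S3  S4 
   S2   S5  S6 
   S3   S3  S4 
   S4   S5  S6 
 * S5   S3  S4 
 * S6   S5  S6 
(> = start, * = accepting)

start=S0 accept=S5,S6 S0-p->S1 S0-q->S2 S1-p->S3 S1-q->S4 S2-p->S5 S2-q->S6 S3-p->S3 S3-q->S4 S4-p->S5 S4-q->S6 S5-p->S3 S5-q->S4 S6-p->S5 S6-q->S6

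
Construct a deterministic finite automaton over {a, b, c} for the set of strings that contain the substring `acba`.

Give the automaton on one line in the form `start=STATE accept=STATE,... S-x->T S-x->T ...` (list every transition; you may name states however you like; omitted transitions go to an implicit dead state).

States S0..S3 record the length of the longest prefix of `acba` that matches the current input suffix. Reaching S4 means `acba` has been seen, and we stay there forever. Accept from S4.
        a   b   c  
>  S0   S1  S0  S0 
   S1   S1  S0  S2 
   S2   S1  S3  S0 
   S3   S4  S0  S0 
 * S4   S4  S4  S4 
(> = start, * = accepting)

start=S0 accept=S4 S0-a->S1 S0-b->S0 S0-c->S0 S1-a->S1 S1-b->S0 S1-c->S2 S2-a->S1 S2-b->S3 S2-c->S0 S3-a->S4 S3-b->S0 S3-c->S0 S4-a->S4 S4-b->S4 S4-c->S4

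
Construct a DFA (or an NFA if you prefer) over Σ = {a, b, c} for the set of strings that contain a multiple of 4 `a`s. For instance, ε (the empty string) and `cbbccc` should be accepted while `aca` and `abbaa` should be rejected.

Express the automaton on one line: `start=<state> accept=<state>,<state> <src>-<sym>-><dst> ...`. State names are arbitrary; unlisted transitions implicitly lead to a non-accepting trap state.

Keep the running count of `a`s modulo 4: each `a` advances along the cycle s0 → s1 → s2 → s3 → s0 while other symbols loop. Accept at s0.
A 4-state machine:
        a   b   c  
>* s0   s1  s0  s0 
   s1   s2  s1  s1 
   s2   s3  s2  s2 
   s3   s0  s3  s3 
(> = start, * = accepting)

start=s0 accept=s0 s0-a->s1 s0-b->s0 s0-c->s0 s1-a->s2 s1-b->s1 s1-c->s1 s2-a->s3 s2-b->s2 s2-c->s2 s3-a->s0 s3-b->s3 s3-c->s3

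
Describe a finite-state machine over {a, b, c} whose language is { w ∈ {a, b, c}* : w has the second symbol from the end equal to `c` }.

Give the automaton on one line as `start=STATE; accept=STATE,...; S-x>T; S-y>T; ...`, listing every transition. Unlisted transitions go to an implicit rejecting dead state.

Because acceptance depends on a position counted from the end, the machine has to buffer the most recent 2 symbols. Make each state the string of the last up-to-2 symbols read; on input `x` shift the window left and append `x`. Accept when the buffered window has length 2 and begins with `c`.
          a    b    c  
>  q0     q1   q2   q3 
   q1     q4   q5   q6 
   q2     q7   q8   q9 
   q3    q10  q11  q12 
   q4     q4   q5   q6 
   q5     q7   q8   q9 
   q6    q10  q11  q12 
   q7     q4   q5   q6 
   q8     q7   q8   q9 
   q9    q10  q11  q12 
 * q10    q4   q5   q6 
 * q11    q7   q8   q9 
 * q12   q10  q11  q12 
(> = start, * = accepting)

start=q0; accept=q10,q11,q12; q0-a>q1; q0-b>q2; q0-c>q3; q1-a>q4; q1-b>q5; q1-c>q6; q2-a>q7; q2-b>q8; q2-c>q9; q3-a>q10; q3-b>q11; q3-c>q12; q4-a>q4; q4-b>q5; q4-c>q6; q5-a>q7; q5-b>q8; q5-c>q9; q6-a>q10; q6-b>q11; q6-c>q12; q7-a>q4; q7-b>q5; q7-c>q6; q8-a>q7; q8-b>q8; q8-c>q9; q9-a>q10; q9-b>q11; q9-c>q12; q10-a>q4; q10-b>q5; q10-c>q6; q11-a>q7; q11-b>q8; q11-c>q9; q12-a>q10; q12-b>q11; q12-c>q12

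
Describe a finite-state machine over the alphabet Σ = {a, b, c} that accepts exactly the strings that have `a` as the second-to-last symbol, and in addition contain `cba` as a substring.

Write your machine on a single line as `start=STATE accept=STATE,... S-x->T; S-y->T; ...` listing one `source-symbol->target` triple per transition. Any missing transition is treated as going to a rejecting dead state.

start=q0; accept=q4,q5; q0-a->q0; q0-b->q0; q0-c->q1; q1-a->q0; q1-b->q2; q1-c->q1; q2-a->q3; q2-b->q0; q2-c->q1; q3-a->q4; q3-b->q5; q3-c->q5; q4-a->q4; q4-b->q5; q4-c->q5; q5-a->q3; q5-b->q6; q5-c->q6; q6-a->q3; q6-b->q6; q6-c->q6

Run two small machines in parallel and take their product. One (13 states) tracks the last 2 symbols read; the other (4 states) tracks whether and how much of `cba` has been seen. Each combined state is a pair, one component from each; accept when both components accept. After merging equivalent states the machine shrinks.
7 states suffice.
        a   b   c  
>  q0   q0  q0  q1 
   q1   q0  q2  q1 
   q2   q3  q0  q1 
   q3   q4  q5  q5 
 * q4   q4  q5  q5 
 * q5   q3  q6  q6 
   q6   q3  q6  q6 
(> = start, * = accepting)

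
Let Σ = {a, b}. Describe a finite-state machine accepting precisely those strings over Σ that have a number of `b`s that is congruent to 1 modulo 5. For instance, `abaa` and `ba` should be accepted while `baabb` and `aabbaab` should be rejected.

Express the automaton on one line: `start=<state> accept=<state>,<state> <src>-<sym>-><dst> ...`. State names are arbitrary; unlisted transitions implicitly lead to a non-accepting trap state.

The only thing that matters is how many `b`s have appeared, reduced mod 5. Use one state per residue: q0 for 0, …, q4 for 4. Reading `b` moves to the next residue; anything else stays put. q1 is accepting.
5 states suffice.
        a   b  
>  q0   q0  q1 
 * q1   q1  q2 
   q2   q2  q3 
   q3   q3  q4 
   q4   q4  q0 
(> = start, * = accepting)

start=q0 accept=q1 q0-a->q0 q0-b->q1 q1-a->q1 q1-b->q2 q2-a->q2 q2-b->q3 q3-a->q3 q3-b->q4 q4-a->q4 q4-b->q0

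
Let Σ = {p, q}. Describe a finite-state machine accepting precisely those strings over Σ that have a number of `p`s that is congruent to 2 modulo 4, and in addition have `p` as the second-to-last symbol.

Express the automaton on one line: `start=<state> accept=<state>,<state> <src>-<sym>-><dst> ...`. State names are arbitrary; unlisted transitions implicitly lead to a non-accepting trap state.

start=s0 accept=s3,s8 s0-p->s1 s0-q->s2 s1-p->s3 s1-q->s4 s2-p->s5 s2-q->s6 s3-p->s7 s3-q->s8 s4-p->s9 s4-q->s10 s5-p->s3 s5-q->s4 s6-p->s5 s6-q->s6 s7-p->s11 s7-q->s12 s8-p->s13 s8-q->s14 s9-p->s7 s9-q->s8 s10-p->s9 s10-q->s10 s11-p->s15 s11-q->s16 s12-p->s17 s12-q->s18 s13-p->s11 s13-q->s12 s14-p->s13 s14-q->s14 s15-p->s3 s15-q->s4 s16-p->s5 s16-q->s6 s17-p->s15 s17-q->s16 s18-p->s17 s18-q->s18

Build one automaton per condition and run them in lockstep. One (4 states) tracks the count of `p`s modulo 4; the other (7 states) tracks the last 2 symbols read. Each combined state is a pair, one component from each; accept when both components accept.
19 states suffice.
          p    q  
>  s0     s1   s2 
   s1     s3   s4 
   s2     s5   s6 
 * s3     s7   s8 
   s4     s9  s10 
   s5     s3   s4 
   s6     s5   s6 
   s7    s11  s12 
 * s8    s13  s14 
   s9     s7   s8 
   s10    s9  s10 
   s11   s15  s16 
   s12   s17  s18 
   s13   s11  s12 
   s14   s13  s14 
   s15    s3   s4 
   s16    s5   s6 
   s17   s15  s16 
   s18   s17  s18 
(> = start, * = accepting)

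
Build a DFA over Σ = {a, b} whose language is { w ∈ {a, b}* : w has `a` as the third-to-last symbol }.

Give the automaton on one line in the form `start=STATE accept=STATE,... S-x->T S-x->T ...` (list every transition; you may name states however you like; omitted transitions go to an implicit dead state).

Because acceptance depends on a position counted from the end, the machine has to buffer the most recent 3 symbols. Make each state the string of the last up-to-3 symbols read; on input `x` shift the window left and append `x`. Accept when the buffered window has length 3 and begins with `a`.
A 15-state machine:
          a    b  
>  q0     q1   q2 
   q1     q3   q4 
   q2     q5   q6 
   q3     q7   q8 
   q4     q9  q10 
   q5    q11  q12 
   q6    q13  q14 
 * q7     q7   q8 
 * q8     q9  q10 
 * q9    q11  q12 
 * q10   q13  q14 
   q11    q7   q8 
   q12    q9  q10 
   q13   q11  q12 
   q14   q13  q14 
(> = start, * = accepting)

start=q0 accept=q7,q8,q9,q10 q0-a->q1 q0-b->q2 q1-a->q3 q1-b->q4 q2-a->q5 q2-b->q6 q3-a->q7 q3-b->q8 q4-a->q9 q4-b->q10 q5-a->q11 q5-b->q12 q6-a->q13 q6-b->q14 q7-a->q7 q7-b->q8 q8-a->q9 q8-b->q10 q9-a->q11 q9-b->q12 q10-a->q13 q10-b->q14 q11-a->q7 q11-b->q8 q12-a->q9 q12-b->q10 q13-a->q11 q13-b->q12 q14-a->q13 q14-b->q14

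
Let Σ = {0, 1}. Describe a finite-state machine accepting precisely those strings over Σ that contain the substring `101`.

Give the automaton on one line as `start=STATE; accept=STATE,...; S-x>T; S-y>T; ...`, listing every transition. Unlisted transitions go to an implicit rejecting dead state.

start=A; accept=D; A-0>A; A-1>B; B-0>C; B-1>B; C-0>A; C-1>D; D-0>D; D-1>D

Track how much of `101` has been matched so far: state A is no progress, D is the absorbing accept state reached once `101` has occurred. Intermediate states record partial matches; on a mismatch, fall back to the longest reusable overlap.
       0  1 
>  A   A  B 
   B   C  B 
   C   A  D 
 * D   D  D 
(> = start, * = accepting)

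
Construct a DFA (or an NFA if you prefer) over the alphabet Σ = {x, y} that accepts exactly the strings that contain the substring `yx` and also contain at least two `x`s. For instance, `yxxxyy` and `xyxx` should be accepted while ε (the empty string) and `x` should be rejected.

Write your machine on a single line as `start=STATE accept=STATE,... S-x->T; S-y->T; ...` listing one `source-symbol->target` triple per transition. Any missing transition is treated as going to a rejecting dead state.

Run two small machines in parallel and take their product. The first has 3 states tracking whether and how much of `yx` has been seen; the second has 4 states tracking the count of `x`s, saturating at 3. A product state is a pair (one from each), accepting exactly when both do. After merging equivalent states the machine shrinks.
       x  y 
>  A   B  C 
   B   B  D 
   C   D  C 
   D   E  D 
 * E   E  E 
(> = start, * = accepting)

start=A; accept=E; A-x->B; A-y->C; B-x->B; B-y->D; C-x->D; C-y->C; D-x->E; D-y->D; E-x->E; E-y->E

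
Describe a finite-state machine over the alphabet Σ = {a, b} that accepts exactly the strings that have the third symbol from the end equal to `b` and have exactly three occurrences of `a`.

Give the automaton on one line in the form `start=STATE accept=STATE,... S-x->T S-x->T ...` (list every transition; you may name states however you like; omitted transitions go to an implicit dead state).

Run two small machines in parallel and take their product. One (15 states) tracks the last 3 symbols read; the other (5 states) tracks the count of `a`s, saturating at 4. Each combined state is a pair, one component from each; accept when both components accept. Equivalent product states are then merged.
A 16-state machine:
          a    b  
>  q0     q1   q0 
   q1     q2   q3 
   q2     q4   q5 
   q3     q6   q3 
   q4     q7   q8 
   q5     q9  q10 
   q6    q11   q5 
   q7     q7   q7 
   q8     q7  q12 
   q9     q7  q13 
   q10   q14  q10 
 * q11    q7   q8 
   q12    q7  q15 
 * q13    q7  q12 
 * q14    q7  q13 
 * q15    q7  q15 
(> = start, * = accepting)

start=q0 accept=q11,q13,q14,q15 q0-a->q1 q0-b->q0 q1-a->q2 q1-b->q3 q2-a->q4 q2-b->q5 q3-a->q6 q3-b->q3 q4-a->q7 q4-b->q8 q5-a->q9 q5-b->q10 q6-a->q11 q6-b->q5 q7-a->q7 q7-b->q7 q8-a->q7 q8-b->q12 q9-a->q7 q9-b->q13 q10-a->q14 q10-b->q10 q11-a->q7 q11-b->q8 q12-a->q7 q12-b->q15 q13-a->q7 q13-b->q12 q14-a->q7 q14-b->q13 q15-a->q7 q15-b->q15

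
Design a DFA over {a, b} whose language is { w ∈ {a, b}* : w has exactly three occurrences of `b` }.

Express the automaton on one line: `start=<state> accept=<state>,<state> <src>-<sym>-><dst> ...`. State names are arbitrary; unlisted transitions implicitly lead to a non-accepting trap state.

start=s0 accept=s3 s0-a->s0 s0-b->s1 s1-a->s1 s1-b->s2 s2-a->s2 s2-b->s3 s3-a->s3 s3-b->s4 s4-a->s4 s4-b->s4

Count `b`s, saturating at 4: states s0 through s3 mean 0 through 3 `b`s seen; s4 means more than 3. Each `b` increments (capped at s4); other symbols loop. Accept from {s3}.
A 5-state machine:
        a   b  
>  s0   s0  s1 
   s1   s1  s2 
   s2   s2  s3 
 * s3   s3  s4 
   s4   s4  s4 
(> = start, * = accepting)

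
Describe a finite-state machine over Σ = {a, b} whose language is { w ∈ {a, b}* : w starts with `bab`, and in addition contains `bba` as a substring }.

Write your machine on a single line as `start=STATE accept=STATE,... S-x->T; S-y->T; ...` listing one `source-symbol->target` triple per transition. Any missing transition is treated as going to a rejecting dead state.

Build one automaton per condition and run them in lockstep. The first has 5 states tracking whether the input so far still matches the prefix `bab`; the second has 4 states tracking whether and how much of `bba` has been seen. A product state is a pair (one from each), accepting exactly when both do. After merging equivalent states the machine shrinks.
        a   b  
>  q0   q1  q2 
   q1   q1  q1 
   q2   q3  q1 
   q3   q1  q4 
   q4   q5  q6 
   q5   q5  q4 
   q6   q7  q6 
 * q7   q7  q7 
(> = start, * = accepting)

start=q0; accept=q7; q0-a->q1; q0-b->q2; q1-a->q1; q1-b->q1; q2-a->q3; q2-b->q1; q3-a->q1; q3-b->q4; q4-a->q5; q4-b->q6; q5-a->q5; q5-b->q4; q6-a->q7; q6-b->q6; q7-a->q7; q7-b->q7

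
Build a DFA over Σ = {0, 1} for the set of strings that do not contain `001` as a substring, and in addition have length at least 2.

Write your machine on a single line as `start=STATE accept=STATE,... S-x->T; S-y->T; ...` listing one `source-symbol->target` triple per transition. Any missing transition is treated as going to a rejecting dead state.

Handle the two conditions separately and then intersect. The first has 4 states tracking partial matches of the forbidden pattern `001`; the second has 4 states tracking the input length, saturating at 3. A product state is a pair (one from each), accepting exactly when both do. Minimizing collapses redundant product states.
        0   1  
>  S0   S1  S2 
   S1   S3  S4 
   S2   S5  S4 
 * S3   S3  S6 
 * S4   S5  S4 
 * S5   S3  S4 
   S6   S6  S6 
(> = start, * = accepting)

start=S0; accept=S3,S4,S5; S0-0->S1; S0-1->S2; S1-0->S3; S1-1->S4; S2-0->S5; S2-1->S4; S3-0->S3; S3-1->S6; S4-0->S5; S4-1->S4; S5-0->S3; S5-1->S4; S6-0->S6; S6-1->S6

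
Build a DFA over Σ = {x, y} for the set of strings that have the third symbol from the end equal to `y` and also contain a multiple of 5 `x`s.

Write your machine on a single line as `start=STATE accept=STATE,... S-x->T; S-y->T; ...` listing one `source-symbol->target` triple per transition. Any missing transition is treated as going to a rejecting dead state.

start=A; accept=G,N,O,P; A-x->B; A-y->C; B-x->D; B-y->B; C-x->B; C-y->E; D-x->F; D-y->D; E-x->B; E-y->G; F-x->H; F-y->I; G-x->B; G-y->G; H-x->A; H-y->J; I-x->K; I-y->I; J-x->L; J-y->M; K-x->N; K-y->J; L-x->B; L-y->O; M-x->P; M-y->M; N-x->B; N-y->C; O-x->B; O-y->E; P-x->B; P-y->O

Handle the two conditions separately and then intersect. The first has 15 states tracking the last 3 symbols read; the second has 5 states tracking the count of `x`s modulo 5. A product state is a pair (one from each), accepting exactly when both do. Minimizing collapses redundant product states.
A 16-state machine:
       x  y 
>  A   B  C 
   B   D  B 
   C   B  E 
   D   F  D 
   E   B  G 
   F   H  I 
 * G   B  G 
   H   A  J 
   I   K  I 
   J   L  M 
   K   N  J 
   L   B  O 
   M   P  M 
 * N   B  C 
 * O   B  E 
 * P   B  O 
(> = start, * = accepting)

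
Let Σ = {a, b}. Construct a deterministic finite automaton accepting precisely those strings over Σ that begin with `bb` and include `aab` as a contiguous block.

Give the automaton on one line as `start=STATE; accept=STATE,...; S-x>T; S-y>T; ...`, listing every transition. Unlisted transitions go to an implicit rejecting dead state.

start=q0; accept=q9; q0-a>q1; q0-b>q2; q1-a>q3; q1-b>q4; q2-a>q1; q2-b>q5; q3-a>q3; q3-b>q6; q4-a>q1; q4-b>q4; q5-a>q7; q5-b>q5; q6-a>q6; q6-b>q6; q7-a>q8; q7-b>q5; q8-a>q8; q8-b>q9; q9-a>q9; q9-b>q9

Run two small machines in parallel and take their product. The first has 4 states tracking whether the input so far still matches the prefix `bb`; the second has 4 states tracking whether and how much of `aab` has been seen. A product state is a pair (one from each), accepting exactly when both do.
With 10 states:
        a   b  
>  q0   q1  q2 
   q1   q3  q4 
   q2   q1  q5 
   q3   q3  q6 
   q4   q1  q4 
   q5   q7  q5 
   q6   q6  q6 
   q7   q8  q5 
   q8   q8  q9 
 * q9   q9  q9 
(> = start, * = accepting)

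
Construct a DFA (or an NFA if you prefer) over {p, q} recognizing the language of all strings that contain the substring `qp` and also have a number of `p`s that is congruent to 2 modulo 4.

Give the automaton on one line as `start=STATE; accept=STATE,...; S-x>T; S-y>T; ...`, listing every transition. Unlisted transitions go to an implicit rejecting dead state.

start=s0; accept=s7; s0-p>s1; s0-q>s2; s1-p>s3; s1-q>s4; s2-p>s4; s2-q>s2; s3-p>s5; s3-q>s6; s4-p>s7; s4-q>s4; s5-p>s0; s5-q>s8; s6-p>s8; s6-q>s6; s7-p>s8; s7-q>s7; s8-p>s2; s8-q>s8

Build one automaton per condition and run them in lockstep. One (3 states) tracks whether and how much of `qp` has been seen; the other (4 states) tracks the count of `p`s modulo 4. Each combined state is a pair, one component from each; accept when both components accept. Equivalent product states are then merged.
With 9 states:
        p   q  
>  s0   s1  s2 
   s1   s3  s4 
   s2   s4  s2 
   s3   s5  s6 
   s4   s7  s4 
   s5   s0  s8 
   s6   s8  s6 
 * s7   s8  s7 
   s8   s2  s8 
(> = start, * = accepting)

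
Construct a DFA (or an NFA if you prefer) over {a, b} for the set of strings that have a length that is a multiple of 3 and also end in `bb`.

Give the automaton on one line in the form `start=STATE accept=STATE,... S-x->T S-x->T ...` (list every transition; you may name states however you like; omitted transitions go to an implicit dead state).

Build one automaton per condition and run them in lockstep. The first has 3 states tracking the input length modulo 3; the second has 3 states tracking how much of the suffix `bb` has currently been matched. A product state is a pair (one from each), accepting exactly when both do. After merging equivalent states the machine shrinks.
A 5-state machine:
        a   b  
>  S0   S1  S1 
   S1   S2  S3 
   S2   S0  S0 
   S3   S0  S4 
 * S4   S1  S1 
(> = start, * = accepting)

start=S0 accept=S4 S0-a->S1 S0-b->S1 S1-a->S2 S1-b->S3 S2-a->S0 S2-b->S0 S3-a->S0 S3-b->S4 S4-a->S1 S4-b->S1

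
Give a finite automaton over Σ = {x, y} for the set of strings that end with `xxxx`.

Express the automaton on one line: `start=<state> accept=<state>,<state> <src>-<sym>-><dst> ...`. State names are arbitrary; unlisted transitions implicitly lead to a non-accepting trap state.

start=q0 accept=q4 q0-x->q1 q0-y->q0 q1-x->q2 q1-y->q0 q2-x->q3 q2-y->q0 q3-x->q4 q3-y->q0 q4-x->q4 q4-y->q0

Remember how much of `xxxx` the current input suffix matches. State q0 means no match yet; q1 means the last symbol is `x`; q2 means the last 2 symbols are `xx`; q3 means the last 3 symbols are `xxx`; q4 means the last 4 symbols are `xxxx`. Only q4 accepts. On a mismatch, fall back to the longest proper suffix that is still a prefix of `xxxx`.
With 5 states:
        x   y  
>  q0   q1  q0 
   q1   q2  q0 
   q2   q3  q0 
   q3   q4  q0 
 * q4   q4  q0 
(> = start, * = accepting)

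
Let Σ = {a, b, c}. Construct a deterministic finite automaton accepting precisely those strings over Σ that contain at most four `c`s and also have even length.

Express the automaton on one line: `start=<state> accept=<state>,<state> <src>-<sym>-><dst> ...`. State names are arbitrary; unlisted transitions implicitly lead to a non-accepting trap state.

Run two small machines in parallel and take their product. The first has 6 states tracking the count of `c`s, saturating at 5; the second has 2 states tracking the input length modulo 2. A product state is a pair (one from each), accepting exactly when both do.
          a    b    c  
>* s0     s1   s1   s2 
   s1     s0   s0   s3 
   s2     s3   s3   s4 
 * s3     s2   s2   s5 
 * s4     s5   s5   s6 
   s5     s4   s4   s7 
   s6     s7   s7   s8 
 * s7     s6   s6   s9 
 * s8     s9   s9  s10 
   s9     s8   s8  s11 
   s10   s11  s11  s11 
   s11   s10  s10  s10 
(> = start, * = accepting)

start=s0 accept=s0,s3,s4,s7,s8 s0-a->s1 s0-b->s1 s0-c->s2 s1-a->s0 s1-b->s0 s1-c->s3 s2-a->s3 s2-b->s3 s2-c->s4 s3-a->s2 s3-b->s2 s3-c->s5 s4-a->s5 s4-b->s5 s4-c->s6 s5-a->s4 s5-b->s4 s5-c->s7 s6-a->s7 s6-b->s7 s6-c->s8 s7-a->s6 s7-b->s6 s7-c->s9 s8-a->s9 s8-b->s9 s8-c->s10 s9-a->s8 s9-b->s8 s9-c->s11 s10-a->s11 s10-b->s11 s10-c->s11 s11-a->s10 s11-b->s10 s11-c->s10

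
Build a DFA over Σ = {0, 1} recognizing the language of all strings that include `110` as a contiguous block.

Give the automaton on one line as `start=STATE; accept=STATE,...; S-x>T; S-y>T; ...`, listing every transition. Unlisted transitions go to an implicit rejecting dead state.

start=S0; accept=S3; S0-0>S0; S0-1>S1; S1-0>S0; S1-1>S2; S2-0>S3; S2-1>S2; S3-0>S3; S3-1>S3

States S0..S2 record the length of the longest prefix of `110` that matches the current input suffix. Reaching S3 means `110` has been seen, and we stay there forever. Accept from S3.
With 4 states:
        0   1  
>  S0   S0  S1 
   S1   S0  S2 
   S2   S3  S2 
 * S3   S3  S3 
(> = start, * = accepting)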